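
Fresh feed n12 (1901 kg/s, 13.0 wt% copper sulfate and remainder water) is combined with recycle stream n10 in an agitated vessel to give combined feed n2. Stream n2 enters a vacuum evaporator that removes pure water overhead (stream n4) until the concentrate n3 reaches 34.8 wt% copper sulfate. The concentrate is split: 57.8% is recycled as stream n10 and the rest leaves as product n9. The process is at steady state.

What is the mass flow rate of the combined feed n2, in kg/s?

2874 kg/s

Overall copper sulfate balance (none leaves overhead): copper sulfate in fresh feed = copper sulfate in product, i.e. 1901×0.130 = (1−0.578)·n3·0.348.
n3 = 247.13/(0.348×0.422) = 1682.8 kg/s.
Recycle n10 = 0.578×1682.8 = 972.66 kg/s.
Combined feed n2 = 1901 + 972.66 = 2873.7 kg/s.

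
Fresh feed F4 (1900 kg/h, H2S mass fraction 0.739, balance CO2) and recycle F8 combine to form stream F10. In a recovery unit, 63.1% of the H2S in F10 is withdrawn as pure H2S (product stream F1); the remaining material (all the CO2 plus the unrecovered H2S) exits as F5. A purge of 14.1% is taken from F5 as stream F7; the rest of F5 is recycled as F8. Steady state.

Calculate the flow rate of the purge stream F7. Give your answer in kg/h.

602.9 kg/h

CO2 enters only via F4 and leaves only via the purge: 1900×0.261 = 0.141×(CO2 in F5), and the recovery unit passes all CO2, so CO2 in F10 = CO2 in F5 = 3517 kg/h.
H2S in F10: m_A = 1900×0.739 + (1−0.141)·(1−0.631)·m_A, so m_A = 1404.1/0.6830 = 2055.7 kg/h.
F5 = (1−0.631)×2055.7 + 3517 = 4275.6 kg/h.
Purge F7 = 0.141×4275.6 = 602.86 kg/h.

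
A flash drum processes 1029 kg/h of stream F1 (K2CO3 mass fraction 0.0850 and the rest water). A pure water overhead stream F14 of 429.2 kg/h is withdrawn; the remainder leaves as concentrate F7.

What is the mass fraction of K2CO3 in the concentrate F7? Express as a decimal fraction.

0.1458

K2CO3 is not removed: 1029×0.085 = 87.465 kg/h of K2CO3 enters F7.
Concentrate = 1029 − 429.2 = 599.8 kg/h.
Mass fraction = 87.465/599.8 = 0.1458.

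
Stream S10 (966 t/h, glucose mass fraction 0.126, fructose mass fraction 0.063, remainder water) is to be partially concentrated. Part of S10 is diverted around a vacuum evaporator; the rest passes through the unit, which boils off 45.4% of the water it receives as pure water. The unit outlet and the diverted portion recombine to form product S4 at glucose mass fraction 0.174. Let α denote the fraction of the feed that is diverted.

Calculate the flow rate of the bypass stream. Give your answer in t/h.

All 966×0.126 = 121.72 t/h of glucose reaches S4, so S4 = 121.72/0.174 = 699.52 t/h and vapour = 266.48 t/h.
The evaporator receives (1−α)·966 of feed at 0.811 water and removes 0.454 of that water:
0.454×0.811×(1−α)×966 = 266.48
(1−α) = 266.48/355.68 = 0.7492;  α = 0.2508.
Bypass flow = 0.2508×966 = 242.24 t/h.

242.2 t/h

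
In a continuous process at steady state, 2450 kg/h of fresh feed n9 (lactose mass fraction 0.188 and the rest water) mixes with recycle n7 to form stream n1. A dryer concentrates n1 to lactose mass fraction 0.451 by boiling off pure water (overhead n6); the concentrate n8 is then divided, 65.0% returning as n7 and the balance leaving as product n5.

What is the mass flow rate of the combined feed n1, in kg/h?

Overall lactose balance (none leaves overhead): lactose in fresh feed = lactose in product, i.e. 2450×0.188 = (1−0.650)·n8·0.451.
n8 = 460.6/(0.451×0.350) = 2918 kg/h.
Recycle n7 = 0.650×2918 = 1896.7 kg/h.
Combined feed n1 = 2450 + 1896.7 = 4346.7 kg/h.

4347 kg/h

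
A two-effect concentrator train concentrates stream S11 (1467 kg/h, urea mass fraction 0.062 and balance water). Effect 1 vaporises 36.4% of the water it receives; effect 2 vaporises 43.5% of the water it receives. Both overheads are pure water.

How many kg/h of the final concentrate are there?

water in feed = 1467×0.938 = 1376 kg/h.
After stage 1: water left = (1−0.364)×1376 = 875.17; stream total = 966.12 kg/h.
After stage 2: water left = (1−0.435)×875.17 = 494.47; final concentrate = 585.42 kg/h.

585.4 kg/h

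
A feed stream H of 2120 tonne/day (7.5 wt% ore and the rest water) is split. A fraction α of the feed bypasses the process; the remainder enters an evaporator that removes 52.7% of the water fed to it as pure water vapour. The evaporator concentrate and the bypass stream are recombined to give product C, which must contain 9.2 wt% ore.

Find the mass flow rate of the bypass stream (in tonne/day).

All 2120×0.075 = 159 tonne/day of ore reaches C, so C = 159/0.092 = 1728.3 tonne/day and vapour = 391.74 tonne/day.
The evaporator receives (1−α)·2120 of feed at 0.925 water and removes 0.527 of that water:
0.527×0.925×(1−α)×2120 = 391.74
(1−α) = 391.74/1033.4 = 0.3791;  α = 0.6209.
Bypass flow = 0.6209×2120 = 1316.4 tonne/day.

1316 tonne/day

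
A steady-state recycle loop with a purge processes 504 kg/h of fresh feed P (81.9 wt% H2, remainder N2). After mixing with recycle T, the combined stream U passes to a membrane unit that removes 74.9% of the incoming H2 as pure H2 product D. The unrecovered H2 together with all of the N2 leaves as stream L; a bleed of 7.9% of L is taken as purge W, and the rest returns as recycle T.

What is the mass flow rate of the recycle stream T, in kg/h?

N2 enters only via P and leaves only via the purge: 504×0.181 = 0.079×(N2 in L), and the membrane unit passes all N2, so N2 in U = N2 in L = 1154.7 kg/h.
H2 in U: m_A = 504×0.819 + (1−0.079)·(1−0.749)·m_A, so m_A = 412.78/0.7688 = 536.89 kg/h.
L = (1−0.749)×536.89 + 1154.7 = 1289.5 kg/h.
Recycle T = (1−0.079)×1289.5 = 1187.6 kg/h.

1188 kg/h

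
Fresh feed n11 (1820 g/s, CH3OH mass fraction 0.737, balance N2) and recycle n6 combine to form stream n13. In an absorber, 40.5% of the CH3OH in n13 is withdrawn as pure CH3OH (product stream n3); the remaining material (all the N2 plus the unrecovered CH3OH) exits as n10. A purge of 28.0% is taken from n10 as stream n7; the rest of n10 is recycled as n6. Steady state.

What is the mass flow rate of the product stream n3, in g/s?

CH3OH in n13: m_A = 1820×0.737 + (1−0.280)·(1−0.405)·m_A, so m_A = 1341.3/0.5716 = 2346.6 g/s.
Product n3 = 0.405×2346.6 = 950.39 g/s.

950.4 g/s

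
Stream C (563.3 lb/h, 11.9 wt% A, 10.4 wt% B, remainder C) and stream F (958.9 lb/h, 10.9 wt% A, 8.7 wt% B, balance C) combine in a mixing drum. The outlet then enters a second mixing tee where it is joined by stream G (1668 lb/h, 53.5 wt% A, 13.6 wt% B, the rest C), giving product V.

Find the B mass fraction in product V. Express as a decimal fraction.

Overall, product flow = 3190.2 lb/h.
B in = 563.3×0.104 + 958.9×0.087 + 1668×0.136 = 368.86 lb/h.
B fraction in V = 0.1156.

0.1156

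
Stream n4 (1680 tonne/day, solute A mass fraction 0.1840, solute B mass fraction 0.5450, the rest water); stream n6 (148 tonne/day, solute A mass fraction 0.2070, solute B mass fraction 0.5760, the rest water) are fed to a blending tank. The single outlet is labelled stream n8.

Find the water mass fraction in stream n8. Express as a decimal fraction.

0.2666

Total flow out = 1680 + 148 = 1828 tonne/day.
water in = 1680×0.271 + 148×0.217 = 487.4 tonne/day.
water mass fraction in n8 = 487.4/1828 = 0.2666.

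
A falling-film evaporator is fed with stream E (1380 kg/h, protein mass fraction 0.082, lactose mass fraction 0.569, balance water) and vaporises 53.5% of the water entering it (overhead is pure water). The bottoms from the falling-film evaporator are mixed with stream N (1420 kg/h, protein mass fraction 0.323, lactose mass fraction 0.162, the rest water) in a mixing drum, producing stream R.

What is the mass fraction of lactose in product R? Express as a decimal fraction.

0.399

Vapour removed = 0.535×0.349×1380 = 257.67 kg/h; concentrate = 1122.3 kg/h.
lactose reaching the mixer = 785.22 (from concentrate) + 1420×0.162 = 1015.3 kg/h.
Product flow = 1122.3 + 1420 = 2542.3 kg/h; lactose fraction = 0.399.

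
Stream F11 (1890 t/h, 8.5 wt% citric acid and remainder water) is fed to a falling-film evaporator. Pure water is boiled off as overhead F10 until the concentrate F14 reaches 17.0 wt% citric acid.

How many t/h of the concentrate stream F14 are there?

945 t/h

citric acid is conserved: 1890×0.085 = 160.65 t/h all reports to the concentrate.
Concentrate = 160.65/(target fraction) = 945 t/h.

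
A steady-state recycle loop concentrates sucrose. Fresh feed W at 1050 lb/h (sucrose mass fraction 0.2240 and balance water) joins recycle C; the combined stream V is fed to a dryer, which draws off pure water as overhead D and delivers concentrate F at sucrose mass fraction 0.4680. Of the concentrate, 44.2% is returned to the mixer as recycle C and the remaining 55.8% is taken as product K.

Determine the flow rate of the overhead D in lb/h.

Overall sucrose balance (none leaves overhead): sucrose in fresh feed = sucrose in product, i.e. 1050×0.224 = (1−0.442)·F·0.468.
F = 235.2/(0.468×0.558) = 900.65 lb/h.
Recycle C = 0.442×900.65 = 398.09 lb/h.
Combined feed V = 1050 + 398.09 = 1448.1 lb/h.
Overhead D = V − F = 1448.1 − 900.65 = 547.44 lb/h.

547.4 lb/h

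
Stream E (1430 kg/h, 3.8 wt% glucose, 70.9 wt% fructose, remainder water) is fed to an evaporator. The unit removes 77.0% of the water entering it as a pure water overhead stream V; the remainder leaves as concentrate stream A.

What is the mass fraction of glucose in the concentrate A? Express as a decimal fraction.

0.047

glucose is not removed: 1430×0.038 = 54.34 kg/h of glucose enters A.
water entering = 1430×0.253 = 361.79 kg/h; overhead removed = 0.770×361.79 = 278.58 kg/h.
Concentrate = 1430 − 278.58 = 1151.4 kg/h.
Mass fraction = 54.34/1151.4 = 0.047.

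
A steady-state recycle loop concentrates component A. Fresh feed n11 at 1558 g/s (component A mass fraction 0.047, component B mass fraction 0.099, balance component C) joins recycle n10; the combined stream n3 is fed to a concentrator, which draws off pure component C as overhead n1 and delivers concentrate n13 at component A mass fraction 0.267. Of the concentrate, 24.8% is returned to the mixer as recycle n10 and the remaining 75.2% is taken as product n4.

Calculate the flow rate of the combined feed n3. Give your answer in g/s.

Overall component A balance (none leaves overhead): component A in fresh feed = component A in product, i.e. 1558×0.047 = (1−0.248)·n13·0.267.
n13 = 73.226/(0.267×0.752) = 364.7 g/s.
Recycle n10 = 0.248×364.7 = 90.446 g/s.
Combined feed n3 = 1558 + 90.446 = 1648.4 g/s.

1648 g/s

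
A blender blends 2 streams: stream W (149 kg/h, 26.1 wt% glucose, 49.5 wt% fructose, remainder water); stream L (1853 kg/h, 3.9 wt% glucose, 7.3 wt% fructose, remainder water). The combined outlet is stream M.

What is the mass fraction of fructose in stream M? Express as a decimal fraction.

0.1044

Total flow out = 149 + 1853 = 2002 kg/h.
fructose in = 149×0.495 + 1853×0.073 = 209.02 kg/h.
fructose mass fraction in M = 209.02/2002 = 0.1044.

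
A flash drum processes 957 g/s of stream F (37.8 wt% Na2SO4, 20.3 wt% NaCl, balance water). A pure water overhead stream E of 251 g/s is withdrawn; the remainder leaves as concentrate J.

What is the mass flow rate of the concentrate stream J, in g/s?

706 g/s

Concentrate = 957 − 251 = 706 g/s.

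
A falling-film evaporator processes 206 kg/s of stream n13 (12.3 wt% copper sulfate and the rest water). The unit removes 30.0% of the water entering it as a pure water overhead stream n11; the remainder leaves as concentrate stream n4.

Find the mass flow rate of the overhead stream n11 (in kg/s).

water entering = 206×0.877 = 180.66 kg/s; overhead removed = 0.300×180.66 = 54.199 kg/s.

54.2 kg/s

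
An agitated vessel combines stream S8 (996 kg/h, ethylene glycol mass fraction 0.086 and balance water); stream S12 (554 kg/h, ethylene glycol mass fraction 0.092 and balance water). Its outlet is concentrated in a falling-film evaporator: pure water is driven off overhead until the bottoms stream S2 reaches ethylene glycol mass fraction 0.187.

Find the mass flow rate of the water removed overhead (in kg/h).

819.4 kg/h

ethylene glycol entering = 996×0.086 + 554×0.092 = 136.62 kg/h.
All ethylene glycol reports to S2, so S2 = 136.62/0.187 = 730.61 kg/h.
Total feed = 1550 kg/h; overhead = 1550 − 730.61 = 819.39 kg/h.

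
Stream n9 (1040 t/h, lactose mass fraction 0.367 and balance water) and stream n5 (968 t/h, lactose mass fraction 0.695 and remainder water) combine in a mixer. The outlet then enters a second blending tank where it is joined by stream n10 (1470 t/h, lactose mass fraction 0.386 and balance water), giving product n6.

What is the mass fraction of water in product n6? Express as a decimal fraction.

0.534

Overall, product flow = 3478 t/h.
water in = 1040×0.633 + 968×0.305 + 1470×0.614 = 1856.1 t/h.
water fraction in n6 = 0.534.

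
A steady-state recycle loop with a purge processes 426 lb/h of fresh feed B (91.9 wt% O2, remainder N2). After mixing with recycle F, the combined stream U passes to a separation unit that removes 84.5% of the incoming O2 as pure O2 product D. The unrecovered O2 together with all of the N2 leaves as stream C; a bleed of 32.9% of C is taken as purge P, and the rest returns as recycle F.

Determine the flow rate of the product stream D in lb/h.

O2 in U: m_A = 426×0.919 + (1−0.329)·(1−0.845)·m_A, so m_A = 391.49/0.8960 = 436.94 lb/h.
Product D = 0.845×436.94 = 369.21 lb/h.

369.2 lb/h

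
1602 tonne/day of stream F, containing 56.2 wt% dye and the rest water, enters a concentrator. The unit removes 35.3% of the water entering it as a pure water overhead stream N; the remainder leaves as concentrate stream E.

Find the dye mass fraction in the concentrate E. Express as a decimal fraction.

dye is not removed: 1602×0.562 = 900.32 tonne/day of dye enters E.
water entering = 1602×0.438 = 701.68 tonne/day; overhead removed = 0.353×701.68 = 247.69 tonne/day.
Concentrate = 1602 − 247.69 = 1354.3 tonne/day.
Mass fraction = 900.32/1354.3 = 0.665.

0.665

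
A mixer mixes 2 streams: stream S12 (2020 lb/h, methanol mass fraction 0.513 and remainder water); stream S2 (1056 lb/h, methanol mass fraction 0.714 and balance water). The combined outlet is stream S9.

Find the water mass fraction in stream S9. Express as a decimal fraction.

Total flow out = 2020 + 1056 = 3076 lb/h.
water in = 2020×0.487 + 1056×0.286 = 1285.8 lb/h.
water mass fraction in S9 = 1285.8/3076 = 0.418.

0.418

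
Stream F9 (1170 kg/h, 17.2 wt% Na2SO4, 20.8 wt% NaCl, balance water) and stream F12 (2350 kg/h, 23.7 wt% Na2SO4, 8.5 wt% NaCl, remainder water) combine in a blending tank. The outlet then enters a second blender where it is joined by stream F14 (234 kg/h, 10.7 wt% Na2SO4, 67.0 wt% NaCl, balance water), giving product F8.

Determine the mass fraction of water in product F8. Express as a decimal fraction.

0.632

Overall, product flow = 3754 kg/h.
water in = 1170×0.620 + 2350×0.678 + 234×0.223 = 2370.9 kg/h.
water fraction in F8 = 0.632.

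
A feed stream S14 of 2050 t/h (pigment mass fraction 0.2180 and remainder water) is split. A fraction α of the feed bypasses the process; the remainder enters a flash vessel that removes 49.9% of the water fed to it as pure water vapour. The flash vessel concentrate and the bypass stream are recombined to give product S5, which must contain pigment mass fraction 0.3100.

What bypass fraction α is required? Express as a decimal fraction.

All 2050×0.218 = 446.9 t/h of pigment reaches S5, so S5 = 446.9/0.310 = 1441.6 t/h and vapour = 608.39 t/h.
The evaporator receives (1−α)·2050 of feed at 0.782 water and removes 0.499 of that water:
0.499×0.782×(1−α)×2050 = 608.39
(1−α) = 608.39/799.95 = 0.7605;  α = 0.2395.

0.239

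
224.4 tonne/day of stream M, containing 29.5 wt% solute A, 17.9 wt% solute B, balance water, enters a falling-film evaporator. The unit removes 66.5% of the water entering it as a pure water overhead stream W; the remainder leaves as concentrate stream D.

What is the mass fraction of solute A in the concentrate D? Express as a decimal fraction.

0.4537

solute A is not removed: 224.4×0.295 = 66.198 tonne/day of solute A enters D.
water entering = 224.4×0.526 = 118.03 tonne/day; overhead removed = 0.665×118.03 = 78.493 tonne/day.
Concentrate = 224.4 − 78.493 = 145.91 tonne/day.
Mass fraction = 66.198/145.91 = 0.4537.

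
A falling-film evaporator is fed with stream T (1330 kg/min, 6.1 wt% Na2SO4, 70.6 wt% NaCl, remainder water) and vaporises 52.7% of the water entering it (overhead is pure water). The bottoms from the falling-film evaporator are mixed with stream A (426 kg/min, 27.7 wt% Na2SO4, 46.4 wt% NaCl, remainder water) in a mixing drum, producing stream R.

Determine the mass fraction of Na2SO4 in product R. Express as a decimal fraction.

Vapour removed = 0.527×0.233×1330 = 163.31 kg/min; concentrate = 1166.7 kg/min.
Na2SO4 reaching the mixer = 81.13 (from concentrate) + 426×0.277 = 199.13 kg/min.
Product flow = 1166.7 + 426 = 1592.7 kg/min; Na2SO4 fraction = 0.125.

0.125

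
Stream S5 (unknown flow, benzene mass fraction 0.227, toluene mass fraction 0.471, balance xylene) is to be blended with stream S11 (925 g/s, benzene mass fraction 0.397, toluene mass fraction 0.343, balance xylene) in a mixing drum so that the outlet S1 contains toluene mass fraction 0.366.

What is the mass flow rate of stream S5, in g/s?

202.6 g/s

Let S5 be the unknown flow. Total out = 925 + S5.
toluene balance: 317.28 + 0.471·S5 = 0.366·(925 + S5)
(0.471 − 0.366)·S5 = 0.366×925 − 317.28 = 21.275
S5 = 21.275 / 0.105 = 202.62 g/s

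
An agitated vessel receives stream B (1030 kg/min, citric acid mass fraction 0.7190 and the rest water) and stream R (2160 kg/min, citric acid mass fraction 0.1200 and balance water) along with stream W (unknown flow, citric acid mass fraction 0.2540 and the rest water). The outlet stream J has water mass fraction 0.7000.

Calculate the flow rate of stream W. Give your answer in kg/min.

Let W be the unknown flow. Total out = 3190 + W.
water balance: 2190.2 + 0.746·W = 0.700·(3190 + W)
(0.746 − 0.700)·W = 0.700×3190 − 2190.2 = 42.77
W = 42.77 / 0.046 = 929.78 kg/min

929.8 kg/min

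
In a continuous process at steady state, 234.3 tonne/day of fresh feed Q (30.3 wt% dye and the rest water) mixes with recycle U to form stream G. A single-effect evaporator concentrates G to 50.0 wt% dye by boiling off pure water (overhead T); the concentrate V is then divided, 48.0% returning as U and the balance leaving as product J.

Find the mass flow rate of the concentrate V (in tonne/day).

273 tonne/day

Overall dye balance (none leaves overhead): dye in fresh feed = dye in product, i.e. 234.3×0.303 = (1−0.480)·V·0.500.
V = 70.993/(0.500×0.520) = 273.05 tonne/day.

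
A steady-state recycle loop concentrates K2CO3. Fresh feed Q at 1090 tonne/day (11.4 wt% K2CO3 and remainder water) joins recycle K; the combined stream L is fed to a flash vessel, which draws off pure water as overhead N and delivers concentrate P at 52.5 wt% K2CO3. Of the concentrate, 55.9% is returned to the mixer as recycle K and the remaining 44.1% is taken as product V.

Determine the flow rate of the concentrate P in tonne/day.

Overall K2CO3 balance (none leaves overhead): K2CO3 in fresh feed = K2CO3 in product, i.e. 1090×0.114 = (1−0.559)·P·0.525.
P = 124.26/(0.525×0.441) = 536.7 tonne/day.

536.7 tonne/day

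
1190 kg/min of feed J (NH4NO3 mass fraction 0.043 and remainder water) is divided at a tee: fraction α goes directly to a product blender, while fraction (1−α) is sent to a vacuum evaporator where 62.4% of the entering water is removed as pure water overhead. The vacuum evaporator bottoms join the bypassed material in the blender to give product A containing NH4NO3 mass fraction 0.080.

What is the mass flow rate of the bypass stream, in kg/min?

268.4 kg/min

All 1190×0.043 = 51.17 kg/min of NH4NO3 reaches A, so A = 51.17/0.080 = 639.62 kg/min and vapour = 550.38 kg/min.
The evaporator receives (1−α)·1190 of feed at 0.957 water and removes 0.624 of that water:
0.624×0.957×(1−α)×1190 = 550.38
(1−α) = 550.38/710.63 = 0.7745;  α = 0.2255.
Bypass flow = 0.2255×1190 = 268.36 kg/min.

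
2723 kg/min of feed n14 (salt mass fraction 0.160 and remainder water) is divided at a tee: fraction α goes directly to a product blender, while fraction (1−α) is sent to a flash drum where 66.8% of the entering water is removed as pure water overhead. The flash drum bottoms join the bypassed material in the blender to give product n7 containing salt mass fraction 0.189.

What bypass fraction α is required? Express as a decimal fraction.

All 2723×0.160 = 435.68 kg/min of salt reaches n7, so n7 = 435.68/0.189 = 2305.2 kg/min and vapour = 417.81 kg/min.
The evaporator receives (1−α)·2723 of feed at 0.840 water and removes 0.668 of that water:
0.668×0.840×(1−α)×2723 = 417.81
(1−α) = 417.81/1527.9 = 0.2735;  α = 0.7265.

0.727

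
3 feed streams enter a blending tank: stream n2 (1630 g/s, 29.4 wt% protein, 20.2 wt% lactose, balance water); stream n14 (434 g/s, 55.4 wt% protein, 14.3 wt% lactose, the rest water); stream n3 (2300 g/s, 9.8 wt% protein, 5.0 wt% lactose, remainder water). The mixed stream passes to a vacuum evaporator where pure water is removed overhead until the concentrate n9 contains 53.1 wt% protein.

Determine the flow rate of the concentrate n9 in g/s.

protein entering = 1630×0.294 + 434×0.554 + 2300×0.098 = 945.06 g/s.
All protein reports to n9, so n9 = 945.06/0.531 = 1779.8 g/s.

1780 g/s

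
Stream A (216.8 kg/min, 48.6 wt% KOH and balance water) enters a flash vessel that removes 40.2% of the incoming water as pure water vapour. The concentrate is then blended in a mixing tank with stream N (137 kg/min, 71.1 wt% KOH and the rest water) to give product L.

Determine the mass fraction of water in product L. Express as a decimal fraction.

Vapour removed = 0.402×0.514×216.8 = 44.797 kg/min; concentrate = 172 kg/min.
water reaching the mixer = 66.638 (from concentrate) + 137×0.289 = 106.23 kg/min.
Product flow = 172 + 137 = 309 kg/min; water fraction = 0.344.

0.344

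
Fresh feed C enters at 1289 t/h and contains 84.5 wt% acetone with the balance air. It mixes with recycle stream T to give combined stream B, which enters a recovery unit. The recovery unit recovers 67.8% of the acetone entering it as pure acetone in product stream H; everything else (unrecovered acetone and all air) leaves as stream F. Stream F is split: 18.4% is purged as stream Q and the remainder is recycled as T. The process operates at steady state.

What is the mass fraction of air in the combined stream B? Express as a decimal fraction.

air enters only via C and leaves only via the purge: 1289×0.155 = 0.184×(air in F), and the recovery unit passes all air, so air in B = air in F = 1085.8 t/h.
acetone in B: m_A = 1289×0.845 + (1−0.184)·(1−0.678)·m_A, so m_A = 1089.2/0.7372 = 1477.4 t/h.
B = 1477.4 + 1085.8 = 2563.2 t/h.
air fraction in B = 1085.8/2563.2 = 0.4236.

0.4236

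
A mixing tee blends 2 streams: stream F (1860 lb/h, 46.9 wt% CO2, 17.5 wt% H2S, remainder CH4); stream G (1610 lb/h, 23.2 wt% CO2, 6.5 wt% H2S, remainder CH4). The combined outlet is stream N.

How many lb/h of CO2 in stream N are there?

1246 lb/h

CO2 out = CO2 in = 1860×0.469 + 1610×0.232 = 1245.9 lb/h.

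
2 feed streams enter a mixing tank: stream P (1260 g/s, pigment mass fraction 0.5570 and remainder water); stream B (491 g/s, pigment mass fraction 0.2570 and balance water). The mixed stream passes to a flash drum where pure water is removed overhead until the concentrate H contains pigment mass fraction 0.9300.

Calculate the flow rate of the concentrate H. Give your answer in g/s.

pigment entering = 1260×0.557 + 491×0.257 = 828.01 g/s.
All pigment reports to H, so H = 828.01/0.930 = 890.33 g/s.

890.3 g/s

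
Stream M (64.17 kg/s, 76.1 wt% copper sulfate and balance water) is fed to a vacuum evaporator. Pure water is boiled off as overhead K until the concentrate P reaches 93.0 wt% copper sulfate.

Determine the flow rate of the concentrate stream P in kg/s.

52.51 kg/s

copper sulfate is conserved: 64.17×0.761 = 48.833 kg/s all reports to the concentrate.
Concentrate = 48.833/(target fraction) = 52.509 kg/s.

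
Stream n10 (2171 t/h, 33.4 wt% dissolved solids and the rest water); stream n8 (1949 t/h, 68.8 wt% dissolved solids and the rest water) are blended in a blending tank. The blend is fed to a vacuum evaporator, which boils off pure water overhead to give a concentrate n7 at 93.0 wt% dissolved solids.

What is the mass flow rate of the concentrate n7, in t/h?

dissolved solids entering = 2171×0.334 + 1949×0.688 = 2066 t/h.
All dissolved solids reports to n7, so n7 = 2066/0.930 = 2221.5 t/h.

2222 t/h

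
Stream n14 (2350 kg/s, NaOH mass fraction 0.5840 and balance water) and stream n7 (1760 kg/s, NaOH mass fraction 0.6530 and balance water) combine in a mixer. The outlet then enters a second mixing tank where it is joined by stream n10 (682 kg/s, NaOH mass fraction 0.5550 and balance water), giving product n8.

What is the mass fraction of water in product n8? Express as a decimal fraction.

0.3948

Overall, product flow = 4792 kg/s.
water in = 2350×0.416 + 1760×0.347 + 682×0.445 = 1891.8 kg/s.
water fraction in n8 = 0.3948.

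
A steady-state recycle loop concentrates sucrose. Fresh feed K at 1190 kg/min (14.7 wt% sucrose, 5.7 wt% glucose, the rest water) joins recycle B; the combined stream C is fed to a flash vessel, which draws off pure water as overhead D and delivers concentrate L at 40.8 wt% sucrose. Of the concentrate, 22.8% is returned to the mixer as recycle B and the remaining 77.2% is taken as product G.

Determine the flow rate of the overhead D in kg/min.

Overall sucrose balance (none leaves overhead): sucrose in fresh feed = sucrose in product, i.e. 1190×0.147 = (1−0.228)·L·0.408.
L = 174.93/(0.408×0.772) = 555.38 kg/min.
Recycle B = 0.228×555.38 = 126.63 kg/min.
Combined feed C = 1190 + 126.63 = 1316.6 kg/min.
Overhead D = C − L = 1316.6 − 555.38 = 761.25 kg/min.

761.3 kg/min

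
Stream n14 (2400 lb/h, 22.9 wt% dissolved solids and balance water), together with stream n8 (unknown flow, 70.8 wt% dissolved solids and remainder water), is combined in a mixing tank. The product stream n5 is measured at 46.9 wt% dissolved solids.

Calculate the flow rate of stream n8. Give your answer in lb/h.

2410 lb/h

Let n8 be the unknown flow. Total out = 2400 + n8.
dissolved solids balance: 549.6 + 0.708·n8 = 0.469·(2400 + n8)
(0.708 − 0.469)·n8 = 0.469×2400 − 549.6 = 576
n8 = 576 / 0.239 = 2410 lb/h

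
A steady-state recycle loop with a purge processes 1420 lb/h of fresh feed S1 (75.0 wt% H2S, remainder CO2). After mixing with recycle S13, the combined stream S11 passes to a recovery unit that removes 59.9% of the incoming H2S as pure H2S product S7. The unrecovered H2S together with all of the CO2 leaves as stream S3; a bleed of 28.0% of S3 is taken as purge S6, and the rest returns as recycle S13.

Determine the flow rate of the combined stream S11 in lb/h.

CO2 enters only via S1 and leaves only via the purge: 1420×0.250 = 0.280×(CO2 in S3), and the recovery unit passes all CO2, so CO2 in S11 = CO2 in S3 = 1267.9 lb/h.
H2S in S11: m_A = 1420×0.750 + (1−0.280)·(1−0.599)·m_A, so m_A = 1065/0.7113 = 1497.3 lb/h.
S11 = 1497.3 + 1267.9 = 2765.2 lb/h.

2765 lb/h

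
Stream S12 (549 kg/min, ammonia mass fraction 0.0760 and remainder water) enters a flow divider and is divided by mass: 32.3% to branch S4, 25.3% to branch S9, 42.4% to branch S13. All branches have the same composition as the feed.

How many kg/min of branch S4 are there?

177.3 kg/min

Branch S4 flow = 0.323×549 = 177.33 kg/min.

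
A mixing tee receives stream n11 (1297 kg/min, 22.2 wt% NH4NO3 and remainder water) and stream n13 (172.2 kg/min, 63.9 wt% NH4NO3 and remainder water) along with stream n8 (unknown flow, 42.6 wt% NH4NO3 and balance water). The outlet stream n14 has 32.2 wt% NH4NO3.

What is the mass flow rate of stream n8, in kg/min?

Let n8 be the unknown flow. Total out = 1469.2 + n8.
NH4NO3 balance: 397.97 + 0.426·n8 = 0.322·(1469.2 + n8)
(0.426 − 0.322)·n8 = 0.322×1469.2 − 397.97 = 75.113
n8 = 75.113 / 0.104 = 722.24 kg/min

722.2 kg/min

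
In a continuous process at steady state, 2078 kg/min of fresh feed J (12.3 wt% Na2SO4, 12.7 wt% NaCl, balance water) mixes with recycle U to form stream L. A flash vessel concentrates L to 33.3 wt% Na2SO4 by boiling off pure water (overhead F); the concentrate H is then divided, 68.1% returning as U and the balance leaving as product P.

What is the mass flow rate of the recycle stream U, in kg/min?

Overall Na2SO4 balance (none leaves overhead): Na2SO4 in fresh feed = Na2SO4 in product, i.e. 2078×0.123 = (1−0.681)·H·0.333.
H = 255.59/(0.333×0.319) = 2406.1 kg/min.
Recycle U = 0.681×2406.1 = 1638.6 kg/min.

1639 kg/min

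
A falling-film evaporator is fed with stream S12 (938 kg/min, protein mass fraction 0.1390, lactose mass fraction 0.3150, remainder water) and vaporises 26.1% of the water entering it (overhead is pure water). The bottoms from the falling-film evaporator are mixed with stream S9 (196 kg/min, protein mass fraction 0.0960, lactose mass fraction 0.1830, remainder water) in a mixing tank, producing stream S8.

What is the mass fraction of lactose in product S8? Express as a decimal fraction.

0.3312

Vapour removed = 0.261×0.546×938 = 133.67 kg/min; concentrate = 804.33 kg/min.
lactose reaching the mixer = 295.47 (from concentrate) + 196×0.183 = 331.34 kg/min.
Product flow = 804.33 + 196 = 1000.3 kg/min; lactose fraction = 0.3312.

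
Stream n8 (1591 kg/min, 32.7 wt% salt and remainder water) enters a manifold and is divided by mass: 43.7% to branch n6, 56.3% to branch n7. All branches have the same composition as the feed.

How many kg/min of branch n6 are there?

695.3 kg/min

Branch n6 flow = 0.437×1591 = 695.27 kg/min.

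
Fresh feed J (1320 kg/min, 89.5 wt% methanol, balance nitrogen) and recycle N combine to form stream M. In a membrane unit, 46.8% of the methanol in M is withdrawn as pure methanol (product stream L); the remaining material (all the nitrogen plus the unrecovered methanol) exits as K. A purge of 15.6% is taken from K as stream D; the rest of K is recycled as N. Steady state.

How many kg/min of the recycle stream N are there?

nitrogen enters only via J and leaves only via the purge: 1320×0.105 = 0.156×(nitrogen in K), and the membrane unit passes all nitrogen, so nitrogen in M = nitrogen in K = 888.46 kg/min.
methanol in M: m_A = 1320×0.895 + (1−0.156)·(1−0.468)·m_A, so m_A = 1181.4/0.5510 = 2144.1 kg/min.
K = (1−0.468)×2144.1 + 888.46 = 2029.1 kg/min.
Recycle N = (1−0.156)×2029.1 = 1712.6 kg/min.

1713 kg/min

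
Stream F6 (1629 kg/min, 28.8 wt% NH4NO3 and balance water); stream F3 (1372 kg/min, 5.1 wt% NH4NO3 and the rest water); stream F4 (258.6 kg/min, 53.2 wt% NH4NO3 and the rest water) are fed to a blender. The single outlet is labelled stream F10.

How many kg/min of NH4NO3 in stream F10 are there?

676.7 kg/min

NH4NO3 out = NH4NO3 in = 1629×0.288 + 1372×0.051 + 258.6×0.532 = 676.7 kg/min.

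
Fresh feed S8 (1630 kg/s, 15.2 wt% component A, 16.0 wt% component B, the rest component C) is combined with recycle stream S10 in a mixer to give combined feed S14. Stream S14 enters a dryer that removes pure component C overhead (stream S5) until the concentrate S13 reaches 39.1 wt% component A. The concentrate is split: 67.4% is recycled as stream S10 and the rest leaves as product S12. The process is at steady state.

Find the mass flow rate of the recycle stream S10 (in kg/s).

1310 kg/s

Overall component A balance (none leaves overhead): component A in fresh feed = component A in product, i.e. 1630×0.152 = (1−0.674)·S13·0.391.
S13 = 247.76/(0.391×0.326) = 1943.7 kg/s.
Recycle S10 = 0.674×1943.7 = 1310.1 kg/s.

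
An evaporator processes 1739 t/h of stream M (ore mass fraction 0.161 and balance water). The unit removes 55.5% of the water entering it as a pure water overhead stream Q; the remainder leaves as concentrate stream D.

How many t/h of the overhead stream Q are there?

809.8 t/h

water entering = 1739×0.839 = 1459 t/h; overhead removed = 0.555×1459 = 809.76 t/h.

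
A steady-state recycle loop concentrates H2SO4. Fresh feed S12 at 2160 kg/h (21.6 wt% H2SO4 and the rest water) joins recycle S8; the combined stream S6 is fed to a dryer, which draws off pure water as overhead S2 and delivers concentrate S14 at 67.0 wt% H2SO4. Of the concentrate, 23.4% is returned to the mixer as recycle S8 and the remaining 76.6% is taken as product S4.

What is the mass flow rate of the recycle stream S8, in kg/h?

Overall H2SO4 balance (none leaves overhead): H2SO4 in fresh feed = H2SO4 in product, i.e. 2160×0.216 = (1−0.234)·S14·0.670.
S14 = 466.56/(0.670×0.766) = 909.08 kg/h.
Recycle S8 = 0.234×909.08 = 212.73 kg/h.

212.7 kg/h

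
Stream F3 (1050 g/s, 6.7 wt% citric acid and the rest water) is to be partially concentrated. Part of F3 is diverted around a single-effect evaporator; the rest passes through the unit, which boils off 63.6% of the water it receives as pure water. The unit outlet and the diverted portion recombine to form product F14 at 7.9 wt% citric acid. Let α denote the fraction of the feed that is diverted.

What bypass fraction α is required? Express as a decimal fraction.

All 1050×0.067 = 70.35 g/s of citric acid reaches F14, so F14 = 70.35/0.079 = 890.51 g/s and vapour = 159.49 g/s.
The evaporator receives (1−α)·1050 of feed at 0.933 water and removes 0.636 of that water:
0.636×0.933×(1−α)×1050 = 159.49
(1−α) = 159.49/623.06 = 0.2560;  α = 0.7440.

0.744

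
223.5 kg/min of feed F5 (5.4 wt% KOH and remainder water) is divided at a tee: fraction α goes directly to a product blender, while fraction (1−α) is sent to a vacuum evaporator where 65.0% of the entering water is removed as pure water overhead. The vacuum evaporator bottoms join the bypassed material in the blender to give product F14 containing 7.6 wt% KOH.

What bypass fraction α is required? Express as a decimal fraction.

All 223.5×0.054 = 12.069 kg/min of KOH reaches F14, so F14 = 12.069/0.076 = 158.8 kg/min and vapour = 64.697 kg/min.
The evaporator receives (1−α)·223.5 of feed at 0.946 water and removes 0.650 of that water:
0.650×0.946×(1−α)×223.5 = 64.697
(1−α) = 64.697/137.43 = 0.4708;  α = 0.5292.

0.529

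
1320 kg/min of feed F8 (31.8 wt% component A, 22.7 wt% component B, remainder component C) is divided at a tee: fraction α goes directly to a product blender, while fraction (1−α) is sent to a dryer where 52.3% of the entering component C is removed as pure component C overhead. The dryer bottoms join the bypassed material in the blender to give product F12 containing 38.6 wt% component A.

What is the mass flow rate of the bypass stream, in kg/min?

All 1320×0.318 = 419.76 kg/min of component A reaches F12, so F12 = 419.76/0.386 = 1087.5 kg/min and vapour = 232.54 kg/min.
The evaporator receives (1−α)·1320 of feed at 0.455 component C and removes 0.523 of that component C:
0.523×0.455×(1−α)×1320 = 232.54
(1−α) = 232.54/314.11 = 0.7403;  α = 0.2597.
Bypass flow = 0.2597×1320 = 342.8 kg/min.

342.8 kg/min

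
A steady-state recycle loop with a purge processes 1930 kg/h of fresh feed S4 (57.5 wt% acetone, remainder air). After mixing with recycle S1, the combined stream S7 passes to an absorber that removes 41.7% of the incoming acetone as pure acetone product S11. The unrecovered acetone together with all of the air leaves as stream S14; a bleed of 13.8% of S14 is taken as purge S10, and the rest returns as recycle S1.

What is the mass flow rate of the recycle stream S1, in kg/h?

6245 kg/h

air enters only via S4 and leaves only via the purge: 1930×0.425 = 0.138×(air in S14), and the absorber passes all air, so air in S7 = air in S14 = 5943.8 kg/h.
acetone in S7: m_A = 1930×0.575 + (1−0.138)·(1−0.417)·m_A, so m_A = 1109.8/0.4975 = 2230.9 kg/h.
S14 = (1−0.417)×2230.9 + 5943.8 = 7244.4 kg/h.
Recycle S1 = (1−0.138)×7244.4 = 6244.7 kg/h.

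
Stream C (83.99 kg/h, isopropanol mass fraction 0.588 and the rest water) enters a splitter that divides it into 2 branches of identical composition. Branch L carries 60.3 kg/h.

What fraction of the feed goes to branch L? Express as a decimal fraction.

0.718

Fraction to L = 60.3/83.99 = 0.7179.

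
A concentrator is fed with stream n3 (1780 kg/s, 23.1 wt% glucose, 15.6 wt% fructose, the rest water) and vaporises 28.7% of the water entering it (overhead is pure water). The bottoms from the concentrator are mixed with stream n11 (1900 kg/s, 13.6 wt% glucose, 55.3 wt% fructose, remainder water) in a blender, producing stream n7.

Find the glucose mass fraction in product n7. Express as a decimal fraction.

0.199

Vapour removed = 0.287×0.613×1780 = 313.16 kg/s; concentrate = 1466.8 kg/s.
glucose reaching the mixer = 411.18 (from concentrate) + 1900×0.136 = 669.58 kg/s.
Product flow = 1466.8 + 1900 = 3366.8 kg/s; glucose fraction = 0.199.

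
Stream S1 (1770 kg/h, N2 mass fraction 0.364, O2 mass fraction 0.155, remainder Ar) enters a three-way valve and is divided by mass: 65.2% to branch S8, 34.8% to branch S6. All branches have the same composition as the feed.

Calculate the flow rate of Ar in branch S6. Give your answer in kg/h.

296.3 kg/h

Branch S6 total = 0.348×1770 = 615.96 kg/h.
Ar in S6 = 0.481×615.96 = 296.28 kg/h.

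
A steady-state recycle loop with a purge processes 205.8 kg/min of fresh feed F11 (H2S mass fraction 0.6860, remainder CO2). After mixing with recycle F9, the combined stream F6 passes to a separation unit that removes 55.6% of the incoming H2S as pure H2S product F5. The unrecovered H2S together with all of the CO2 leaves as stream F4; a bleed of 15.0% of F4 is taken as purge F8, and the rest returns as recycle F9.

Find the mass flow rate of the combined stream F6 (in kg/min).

657.6 kg/min

CO2 enters only via F11 and leaves only via the purge: 205.8×0.314 = 0.150×(CO2 in F4), and the separation unit passes all CO2, so CO2 in F6 = CO2 in F4 = 430.81 kg/min.
H2S in F6: m_A = 205.8×0.686 + (1−0.150)·(1−0.556)·m_A, so m_A = 141.18/0.6226 = 226.76 kg/min.
F6 = 226.76 + 430.81 = 657.56 kg/min.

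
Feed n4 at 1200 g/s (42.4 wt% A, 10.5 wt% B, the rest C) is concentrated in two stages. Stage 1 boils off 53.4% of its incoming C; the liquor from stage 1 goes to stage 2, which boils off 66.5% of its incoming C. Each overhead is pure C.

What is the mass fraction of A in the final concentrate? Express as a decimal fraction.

0.7037

C in feed = 1200×0.471 = 565.2 g/s.
After stage 1: C left = (1−0.534)×565.2 = 263.38; stream total = 898.18 g/s.
After stage 2: C left = (1−0.665)×263.38 = 88.233; final concentrate = 723.03 g/s.
A fraction = 508.8/723.03 = 0.7037.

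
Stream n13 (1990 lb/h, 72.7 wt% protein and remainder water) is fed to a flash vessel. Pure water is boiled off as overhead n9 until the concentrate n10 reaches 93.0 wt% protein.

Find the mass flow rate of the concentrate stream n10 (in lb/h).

protein is conserved: 1990×0.727 = 1446.7 lb/h all reports to the concentrate.
Concentrate = 1446.7/(target fraction) = 1555.6 lb/h.

1556 lb/h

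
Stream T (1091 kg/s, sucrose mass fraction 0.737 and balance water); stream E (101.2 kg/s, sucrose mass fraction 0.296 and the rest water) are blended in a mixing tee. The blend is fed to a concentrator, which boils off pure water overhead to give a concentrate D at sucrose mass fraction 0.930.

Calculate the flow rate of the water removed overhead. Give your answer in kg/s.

sucrose entering = 1091×0.737 + 101.2×0.296 = 834.02 kg/s.
All sucrose reports to D, so D = 834.02/0.930 = 896.8 kg/s.
Total feed = 1192.2 kg/s; overhead = 1192.2 − 896.8 = 295.4 kg/s.

295.4 kg/s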